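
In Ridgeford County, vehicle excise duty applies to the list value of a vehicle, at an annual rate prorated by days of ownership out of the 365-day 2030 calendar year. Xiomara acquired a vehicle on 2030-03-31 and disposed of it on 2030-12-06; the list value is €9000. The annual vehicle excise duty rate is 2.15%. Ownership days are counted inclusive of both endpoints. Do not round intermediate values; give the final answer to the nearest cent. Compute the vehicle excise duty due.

€133.06

Days held (2030-03-31 to 2030-12-06): 251 out of 365
Tax = €9000 × 2.15% × 251/365 = €133.0644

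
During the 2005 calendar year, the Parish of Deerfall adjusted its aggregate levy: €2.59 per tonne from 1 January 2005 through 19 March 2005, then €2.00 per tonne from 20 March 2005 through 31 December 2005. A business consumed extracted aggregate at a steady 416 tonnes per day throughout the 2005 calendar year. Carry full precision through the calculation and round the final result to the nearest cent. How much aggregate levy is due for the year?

€322824.32

1 January – 19 March 2005: 78 days × 416 tonnes/day = 32,448 tonnes at €2.59/tonne → €84040.32
20 March – 31 December 2005: 287 days × 416 tonnes/day = 119,392 tonnes at €2.00/tonne → €238784.00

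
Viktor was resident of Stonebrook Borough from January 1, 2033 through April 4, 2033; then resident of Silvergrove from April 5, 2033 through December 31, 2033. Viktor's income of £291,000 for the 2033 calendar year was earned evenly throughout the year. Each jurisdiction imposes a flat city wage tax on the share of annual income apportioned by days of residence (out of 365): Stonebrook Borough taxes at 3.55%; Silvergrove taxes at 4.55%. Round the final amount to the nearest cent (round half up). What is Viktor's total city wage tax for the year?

Stonebrook Borough, January 1 – April 4, 2033: 94 days → £291,000 × 3.55% × 94/365 = £2,660.4575
Silvergrove, April 5 – December 31, 2033: 271 days → £291,000 × 4.55% × 271/365 = £9,830.6178
Total = £12,491.0753

£12,491.08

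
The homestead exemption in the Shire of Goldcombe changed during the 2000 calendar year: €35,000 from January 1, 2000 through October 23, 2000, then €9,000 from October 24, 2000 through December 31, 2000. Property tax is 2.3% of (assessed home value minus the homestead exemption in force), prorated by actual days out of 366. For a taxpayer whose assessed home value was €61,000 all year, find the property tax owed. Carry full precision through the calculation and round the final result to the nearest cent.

€710.74

January 1 – October 23, 2000: 297 days, exemption €35,000 → (€61,000 − €35,000) × 2.3% × 297/366 = €485.2623
October 24 – December 31, 2000: 69 days, exemption €9,000 → (€61,000 − €9,000) × 2.3% × 69/366 = €225.4754
Total = €710.7377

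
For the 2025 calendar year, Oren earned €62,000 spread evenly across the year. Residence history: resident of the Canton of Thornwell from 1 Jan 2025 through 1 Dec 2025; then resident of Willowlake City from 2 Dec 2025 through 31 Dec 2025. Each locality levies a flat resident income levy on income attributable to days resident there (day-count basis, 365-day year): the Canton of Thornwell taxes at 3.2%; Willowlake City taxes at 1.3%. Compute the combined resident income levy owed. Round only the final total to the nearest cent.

The Canton of Thornwell, 1 Jan – 1 Dec 2025: 335 days → €62,000 × 3.2% × 335/365 = €1,820.9315
Willowlake City, 2 Dec – 31 Dec 2025: 30 days → €62,000 × 1.3% × 30/365 = €66.2466
Total = €1,887.1781

€1,887.18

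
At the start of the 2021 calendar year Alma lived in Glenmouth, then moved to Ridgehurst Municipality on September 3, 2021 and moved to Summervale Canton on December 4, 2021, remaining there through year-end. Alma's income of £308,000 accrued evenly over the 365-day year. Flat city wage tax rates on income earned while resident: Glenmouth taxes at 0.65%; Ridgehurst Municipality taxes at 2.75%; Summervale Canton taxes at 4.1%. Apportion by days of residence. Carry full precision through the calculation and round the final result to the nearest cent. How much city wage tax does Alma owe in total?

Glenmouth, January 1 – September 2, 2021: 245 days → £308,000 × 0.65% × 245/365 = £1,343.8082
Ridgehurst Municipality, September 3 – December 3, 2021: 92 days → £308,000 × 2.75% × 92/365 = £2,134.9041
Summervale Canton, December 4 – December 31, 2021: 28 days → £308,000 × 4.1% × 28/365 = £968.7233
Total = £4,447.4356

£4,447.44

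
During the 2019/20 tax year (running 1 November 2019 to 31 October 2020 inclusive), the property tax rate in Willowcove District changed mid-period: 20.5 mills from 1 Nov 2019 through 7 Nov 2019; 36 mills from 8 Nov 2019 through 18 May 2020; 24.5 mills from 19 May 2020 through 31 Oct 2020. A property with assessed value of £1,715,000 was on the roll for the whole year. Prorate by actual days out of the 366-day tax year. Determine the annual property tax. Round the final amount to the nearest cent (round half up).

1 Nov – 7 Nov 2019: 7 days at 20.5 mills → £1,715,000 × 2.05% × 7/366 = £672.4112
8 Nov 2019 – 18 May 2020: 193 days at 36 mills → £1,715,000 × 3.6% × 193/366 = £32,556.8852
19 May – 31 Oct 2020: 166 days at 24.5 mills → £1,715,000 × 2.45% × 166/366 = £19,057.1175
Total = £52,286.4139

£52,286.41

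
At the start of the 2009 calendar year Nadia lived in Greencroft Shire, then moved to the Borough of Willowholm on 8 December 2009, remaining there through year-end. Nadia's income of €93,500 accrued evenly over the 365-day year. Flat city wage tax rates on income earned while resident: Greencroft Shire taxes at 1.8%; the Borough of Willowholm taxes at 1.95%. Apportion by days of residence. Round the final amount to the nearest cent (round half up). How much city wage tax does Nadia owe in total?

€1,692.22

Greencroft Shire, 1 January – 7 December 2009: 341 days → €93,500 × 1.8% × 341/365 = €1,572.3370
The Borough of Willowholm, 8 December – 31 December 2009: 24 days → €93,500 × 1.95% × 24/365 = €119.8849
Total = €1,692.2219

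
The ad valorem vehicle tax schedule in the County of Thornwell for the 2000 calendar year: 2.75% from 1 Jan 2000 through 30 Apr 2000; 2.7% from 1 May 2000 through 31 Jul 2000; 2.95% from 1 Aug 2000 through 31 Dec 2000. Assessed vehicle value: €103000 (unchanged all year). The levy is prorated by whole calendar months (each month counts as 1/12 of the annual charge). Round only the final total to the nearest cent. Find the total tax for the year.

€2905.46

1 Jan – 30 Apr 2000: 4 months at 2.75% → €103000 × 2.75% × 4/12 = €944.1667
1 May – 31 Jul 2000: 3 months at 2.7% → €103000 × 2.7% × 3/12 = €695.2500
1 Aug – 31 Dec 2000: 5 months at 2.95% → €103000 × 2.95% × 5/12 = €1266.0417
Total = €2905.4583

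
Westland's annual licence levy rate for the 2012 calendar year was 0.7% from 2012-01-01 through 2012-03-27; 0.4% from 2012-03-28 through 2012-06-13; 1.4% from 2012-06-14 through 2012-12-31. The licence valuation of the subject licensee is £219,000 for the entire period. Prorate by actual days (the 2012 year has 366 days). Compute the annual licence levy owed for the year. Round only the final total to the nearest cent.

2012-01-01 to 2012-03-27: 87 days at 0.7% → £219,000 × 0.7% × 87/366 = £364.4016
2012-03-28 to 2012-06-13: 78 days at 0.4% → £219,000 × 0.4% × 78/366 = £186.6885
2012-06-14 to 2012-12-31: 201 days at 1.4% → £219,000 × 1.4% × 201/366 = £1,683.7869
Total = £2,234.8770

£2,234.88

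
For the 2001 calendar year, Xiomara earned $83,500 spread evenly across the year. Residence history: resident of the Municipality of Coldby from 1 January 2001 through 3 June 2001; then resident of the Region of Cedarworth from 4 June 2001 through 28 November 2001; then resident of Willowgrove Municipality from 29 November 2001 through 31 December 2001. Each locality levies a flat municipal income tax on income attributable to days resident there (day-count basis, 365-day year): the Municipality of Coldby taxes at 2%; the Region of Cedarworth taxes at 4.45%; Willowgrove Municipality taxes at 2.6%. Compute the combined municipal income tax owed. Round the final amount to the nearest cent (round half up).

The Municipality of Coldby, 1 January – 3 June 2001: 154 days → $83,500 × 2% × 154/365 = $704.6027
The Region of Cedarworth, 4 June – 28 November 2001: 178 days → $83,500 × 4.45% × 178/365 = $1,812.0644
Willowgrove Municipality, 29 November – 31 December 2001: 33 days → $83,500 × 2.6% × 33/365 = $196.2822
Total = $2,712.9493

$2,712.95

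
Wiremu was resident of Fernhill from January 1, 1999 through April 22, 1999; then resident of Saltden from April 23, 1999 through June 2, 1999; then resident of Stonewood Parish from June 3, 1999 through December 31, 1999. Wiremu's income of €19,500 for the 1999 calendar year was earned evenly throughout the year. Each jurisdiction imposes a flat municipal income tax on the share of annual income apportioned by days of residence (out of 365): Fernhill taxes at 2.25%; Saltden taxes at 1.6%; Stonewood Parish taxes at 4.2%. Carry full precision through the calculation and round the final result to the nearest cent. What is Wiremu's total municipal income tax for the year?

Fernhill, January 1 – April 22, 1999: 112 days → €19,500 × 2.25% × 112/365 = €134.6301
Saltden, April 23 – June 2, 1999: 41 days → €19,500 × 1.6% × 41/365 = €35.0466
Stonewood Parish, June 3 – December 31, 1999: 212 days → €19,500 × 4.2% × 212/365 = €475.6932
Total = €645.3699

€645.37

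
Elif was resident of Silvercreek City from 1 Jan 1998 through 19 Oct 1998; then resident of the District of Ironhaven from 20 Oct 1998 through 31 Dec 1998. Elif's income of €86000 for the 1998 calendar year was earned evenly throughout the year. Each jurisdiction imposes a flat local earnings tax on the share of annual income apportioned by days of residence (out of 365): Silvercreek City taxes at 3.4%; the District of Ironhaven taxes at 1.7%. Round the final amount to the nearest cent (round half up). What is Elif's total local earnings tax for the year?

Silvercreek City, 1 Jan – 19 Oct 1998: 292 days → €86000 × 3.4% × 292/365 = €2339.2000
The District of Ironhaven, 20 Oct – 31 Dec 1998: 73 days → €86000 × 1.7% × 73/365 = €292.4000
Total = €2631.6000

€2631.60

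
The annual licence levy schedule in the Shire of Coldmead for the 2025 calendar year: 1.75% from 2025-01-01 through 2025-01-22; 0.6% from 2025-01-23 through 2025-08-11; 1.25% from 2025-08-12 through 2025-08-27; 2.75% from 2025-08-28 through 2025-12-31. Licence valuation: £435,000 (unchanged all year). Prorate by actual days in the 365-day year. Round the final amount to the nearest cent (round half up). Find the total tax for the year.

£6,264.00

2025-01-01 to 2025-01-22: 22 days at 1.75% → £435,000 × 1.75% × 22/365 = £458.8356
2025-01-23 to 2025-08-11: 201 days at 0.6% → £435,000 × 0.6% × 201/365 = £1,437.2877
2025-08-12 to 2025-08-27: 16 days at 1.25% → £435,000 × 1.25% × 16/365 = £238.3562
2025-08-28 to 2025-12-31: 126 days at 2.75% → £435,000 × 2.75% × 126/365 = £4,129.5205
Total = £6,264.0000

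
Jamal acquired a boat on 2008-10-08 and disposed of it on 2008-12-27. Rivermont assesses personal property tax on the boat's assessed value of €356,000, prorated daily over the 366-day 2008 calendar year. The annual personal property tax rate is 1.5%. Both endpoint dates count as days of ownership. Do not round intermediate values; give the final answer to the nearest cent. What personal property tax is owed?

Days held (2008-10-08 to 2008-12-27): 81 out of 366
Tax = €356,000 × 1.5% × 81/366 = €1,181.8033

€1,181.80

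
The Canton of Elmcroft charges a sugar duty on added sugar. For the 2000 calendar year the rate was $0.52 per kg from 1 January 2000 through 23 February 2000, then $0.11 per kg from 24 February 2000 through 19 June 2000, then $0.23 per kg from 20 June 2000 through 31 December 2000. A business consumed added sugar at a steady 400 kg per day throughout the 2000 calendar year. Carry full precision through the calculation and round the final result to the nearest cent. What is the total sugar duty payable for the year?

$34,320.00

1 January – 23 February 2000: 54 days × 400 kg/day = 21,600 kg at $0.52/kg → $11,232.00
24 February – 19 June 2000: 117 days × 400 kg/day = 46,800 kg at $0.11/kg → $5,148.00
20 June – 31 December 2000: 195 days × 400 kg/day = 78,000 kg at $0.23/kg → $17,940.00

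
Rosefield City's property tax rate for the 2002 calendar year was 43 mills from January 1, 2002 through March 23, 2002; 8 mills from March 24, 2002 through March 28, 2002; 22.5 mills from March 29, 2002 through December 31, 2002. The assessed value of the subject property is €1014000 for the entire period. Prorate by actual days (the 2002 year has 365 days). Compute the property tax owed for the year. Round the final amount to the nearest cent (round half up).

€27283.55

January 1 – March 23, 2002: 82 days at 43 mills → €1014000 × 4.3% × 82/365 = €9795.5178
March 24 – March 28, 2002: 5 days at 8 mills → €1014000 × 0.8% × 5/365 = €111.1233
March 29 – December 31, 2002: 278 days at 22.5 mills → €1014000 × 2.25% × 278/365 = €17376.9041
Total = €27283.5452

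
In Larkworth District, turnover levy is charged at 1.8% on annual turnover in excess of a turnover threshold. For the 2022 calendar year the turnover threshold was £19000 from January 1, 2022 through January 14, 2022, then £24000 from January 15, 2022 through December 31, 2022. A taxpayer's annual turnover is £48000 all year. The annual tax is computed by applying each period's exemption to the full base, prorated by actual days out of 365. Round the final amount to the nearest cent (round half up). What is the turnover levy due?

January 1 – January 14, 2022: 14 days, exemption £19000 → (£48000 − £19000) × 1.8% × 14/365 = £20.0219
January 15 – December 31, 2022: 351 days, exemption £24000 → (£48000 − £24000) × 1.8% × 351/365 = £415.4301
Total = £435.4521

£435.45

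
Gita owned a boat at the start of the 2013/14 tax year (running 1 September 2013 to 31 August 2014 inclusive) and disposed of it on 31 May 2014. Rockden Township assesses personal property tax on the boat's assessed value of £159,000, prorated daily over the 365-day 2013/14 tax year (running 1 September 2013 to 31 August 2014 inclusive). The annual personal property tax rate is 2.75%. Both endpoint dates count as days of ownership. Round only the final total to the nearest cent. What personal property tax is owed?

Days held (1 Sep 2013 – 31 May 2014): 273 out of 365
Tax = £159,000 × 2.75% × 273/365 = £3,270.3904

£3,270.39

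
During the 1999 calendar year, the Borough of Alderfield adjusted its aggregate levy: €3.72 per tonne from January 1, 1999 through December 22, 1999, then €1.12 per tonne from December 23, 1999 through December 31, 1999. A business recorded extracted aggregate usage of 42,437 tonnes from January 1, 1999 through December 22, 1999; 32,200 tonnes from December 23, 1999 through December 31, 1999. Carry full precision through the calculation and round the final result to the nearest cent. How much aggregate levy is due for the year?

January 1 – December 22, 1999: 42,437 tonnes at €3.72/tonne → €157865.64
December 23 – December 31, 1999: 32,200 tonnes at €1.12/tonne → €36064.00

€193929.64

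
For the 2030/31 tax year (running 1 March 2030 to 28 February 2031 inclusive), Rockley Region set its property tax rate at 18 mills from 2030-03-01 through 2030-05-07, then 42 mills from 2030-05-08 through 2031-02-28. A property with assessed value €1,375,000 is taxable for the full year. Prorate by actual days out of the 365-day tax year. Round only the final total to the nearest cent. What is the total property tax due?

2030-03-01 to 2030-05-07: 68 days at 18 mills → €1,375,000 × 1.8% × 68/365 = €4,610.9589
2030-05-08 to 2031-02-28: 297 days at 42 mills → €1,375,000 × 4.2% × 297/365 = €46,991.0959
Total = €51,602.0548

€51,602.05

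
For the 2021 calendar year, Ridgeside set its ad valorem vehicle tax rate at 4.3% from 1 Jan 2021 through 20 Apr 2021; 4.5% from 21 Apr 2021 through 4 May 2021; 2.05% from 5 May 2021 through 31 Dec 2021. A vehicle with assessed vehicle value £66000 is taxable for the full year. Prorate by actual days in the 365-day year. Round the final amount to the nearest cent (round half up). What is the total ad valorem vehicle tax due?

1 Jan – 20 Apr 2021: 110 days at 4.3% → £66000 × 4.3% × 110/365 = £855.2877
21 Apr – 4 May 2021: 14 days at 4.5% → £66000 × 4.5% × 14/365 = £113.9178
5 May – 31 Dec 2021: 241 days at 2.05% → £66000 × 2.05% × 241/365 = £893.3507
Total = £1862.5562

£1862.56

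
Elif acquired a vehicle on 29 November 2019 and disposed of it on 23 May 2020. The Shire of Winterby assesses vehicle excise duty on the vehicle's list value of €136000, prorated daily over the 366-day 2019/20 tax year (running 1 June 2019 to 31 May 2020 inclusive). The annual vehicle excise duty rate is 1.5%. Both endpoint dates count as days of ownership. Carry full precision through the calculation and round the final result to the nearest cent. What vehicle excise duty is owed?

Days held (29 November 2019 – 23 May 2020): 177 out of 366
Tax = €136000 × 1.5% × 177/366 = €986.5574

€986.56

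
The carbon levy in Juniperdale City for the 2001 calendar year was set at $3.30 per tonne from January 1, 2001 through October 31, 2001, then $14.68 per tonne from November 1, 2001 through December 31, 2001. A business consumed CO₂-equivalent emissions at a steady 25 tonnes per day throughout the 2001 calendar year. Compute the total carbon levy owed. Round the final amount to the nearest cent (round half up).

$47467.00

January 1 – October 31, 2001: 304 days × 25 tonnes/day = 7,600 tonnes at $3.30/tonne → $25080.00
November 1 – December 31, 2001: 61 days × 25 tonnes/day = 1,525 tonnes at $14.68/tonne → $22387.00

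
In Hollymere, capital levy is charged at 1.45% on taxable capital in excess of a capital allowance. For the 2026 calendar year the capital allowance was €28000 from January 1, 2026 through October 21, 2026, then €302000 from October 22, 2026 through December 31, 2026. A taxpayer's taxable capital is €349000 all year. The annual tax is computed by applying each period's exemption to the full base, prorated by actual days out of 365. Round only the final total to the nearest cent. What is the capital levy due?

€3881.67

January 1 – October 21, 2026: 294 days, exemption €28000 → (€349000 − €28000) × 1.45% × 294/365 = €3749.1041
October 22 – December 31, 2026: 71 days, exemption €302000 → (€349000 − €302000) × 1.45% × 71/365 = €132.5658
Total = €3881.6699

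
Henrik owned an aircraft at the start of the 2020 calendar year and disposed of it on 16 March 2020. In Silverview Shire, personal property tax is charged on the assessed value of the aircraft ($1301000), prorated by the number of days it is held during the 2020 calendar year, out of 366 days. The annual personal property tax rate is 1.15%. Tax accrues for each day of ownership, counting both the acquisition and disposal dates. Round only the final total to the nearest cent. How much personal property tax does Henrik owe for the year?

$3106.76

Days held (1 January – 16 March 2020): 76 out of 366
Tax = $1301000 × 1.15% × 76/366 = $3106.7596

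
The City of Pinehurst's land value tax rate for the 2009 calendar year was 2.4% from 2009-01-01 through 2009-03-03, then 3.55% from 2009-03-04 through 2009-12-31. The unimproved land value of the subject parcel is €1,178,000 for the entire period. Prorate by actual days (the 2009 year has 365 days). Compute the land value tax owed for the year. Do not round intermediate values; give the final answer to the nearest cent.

€39,517.87

2009-01-01 to 2009-03-03: 62 days at 2.4% → €1,178,000 × 2.4% × 62/365 = €4,802.3671
2009-03-04 to 2009-12-31: 303 days at 3.55% → €1,178,000 × 3.55% × 303/365 = €34,715.4986
Total = €39,517.8658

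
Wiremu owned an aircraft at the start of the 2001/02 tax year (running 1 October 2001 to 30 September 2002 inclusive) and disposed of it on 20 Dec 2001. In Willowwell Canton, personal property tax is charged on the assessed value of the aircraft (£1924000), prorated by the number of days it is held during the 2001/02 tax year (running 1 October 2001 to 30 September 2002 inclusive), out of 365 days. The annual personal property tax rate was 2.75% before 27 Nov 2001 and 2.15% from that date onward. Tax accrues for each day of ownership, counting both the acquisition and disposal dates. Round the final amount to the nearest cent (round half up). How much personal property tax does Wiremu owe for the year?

£10982.61

1 Oct – 26 Nov 2001: 57 days at 2.75% → £1924000 × 2.75% × 57/365 = £8262.6575
27 Nov – 20 Dec 2001: 24 days at 2.15% → £1924000 × 2.15% × 24/365 = £2719.9562
Total = £10982.6137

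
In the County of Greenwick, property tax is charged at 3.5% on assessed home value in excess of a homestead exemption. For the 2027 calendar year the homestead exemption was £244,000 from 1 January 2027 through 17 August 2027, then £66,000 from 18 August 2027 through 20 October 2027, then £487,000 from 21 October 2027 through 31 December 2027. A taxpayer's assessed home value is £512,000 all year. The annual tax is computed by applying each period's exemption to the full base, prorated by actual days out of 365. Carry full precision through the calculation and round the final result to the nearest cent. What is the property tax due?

£8,794.68

1 January – 17 August 2027: 229 days, exemption £244,000 → (£512,000 − £244,000) × 3.5% × 229/365 = £5,884.9863
18 August – 20 October 2027: 64 days, exemption £66,000 → (£512,000 − £66,000) × 3.5% × 64/365 = £2,737.0959
21 October – 31 December 2027: 72 days, exemption £487,000 → (£512,000 − £487,000) × 3.5% × 72/365 = £172.6027
Total = £8,794.6849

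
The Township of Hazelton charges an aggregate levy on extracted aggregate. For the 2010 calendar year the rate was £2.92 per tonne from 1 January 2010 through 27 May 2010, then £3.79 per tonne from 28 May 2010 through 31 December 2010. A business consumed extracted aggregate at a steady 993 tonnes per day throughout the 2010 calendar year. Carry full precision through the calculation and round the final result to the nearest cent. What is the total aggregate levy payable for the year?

1 January – 27 May 2010: 147 days × 993 tonnes/day = 145,971 tonnes at £2.92/tonne → £426,235.32
28 May – 31 December 2010: 218 days × 993 tonnes/day = 216,474 tonnes at £3.79/tonne → £820,436.46

£1,246,671.78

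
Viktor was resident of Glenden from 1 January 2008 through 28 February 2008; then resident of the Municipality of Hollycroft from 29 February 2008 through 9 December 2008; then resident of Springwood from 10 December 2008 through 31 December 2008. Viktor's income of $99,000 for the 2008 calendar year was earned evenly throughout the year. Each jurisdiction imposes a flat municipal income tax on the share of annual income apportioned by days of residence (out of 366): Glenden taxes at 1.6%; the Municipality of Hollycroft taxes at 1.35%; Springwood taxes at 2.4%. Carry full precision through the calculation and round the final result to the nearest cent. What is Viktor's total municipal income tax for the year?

$1,438.88

Glenden, 1 January – 28 February 2008: 59 days → $99,000 × 1.6% × 59/366 = $255.3443
The Municipality of Hollycroft, 29 February – 9 December 2008: 285 days → $99,000 × 1.35% × 285/366 = $1,040.7172
Springwood, 10 December – 31 December 2008: 22 days → $99,000 × 2.4% × 22/366 = $142.8197
Total = $1,438.8811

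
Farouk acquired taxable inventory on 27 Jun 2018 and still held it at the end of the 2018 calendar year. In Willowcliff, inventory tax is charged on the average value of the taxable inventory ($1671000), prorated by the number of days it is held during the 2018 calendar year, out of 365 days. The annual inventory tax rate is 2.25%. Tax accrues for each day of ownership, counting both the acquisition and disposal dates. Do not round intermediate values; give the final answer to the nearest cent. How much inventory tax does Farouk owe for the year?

Days held (27 Jun – 31 Dec 2018): 188 out of 365
Tax = $1671000 × 2.25% × 188/365 = $19365.2877

$19365.29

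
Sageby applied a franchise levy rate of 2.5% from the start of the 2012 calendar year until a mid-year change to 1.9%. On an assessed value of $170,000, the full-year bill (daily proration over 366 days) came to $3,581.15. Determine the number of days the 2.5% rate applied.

126 days

Let d = days at the first rate; then 366 − d days at the second rate.
$170,000 × [2.5%·d + 1.9%·(366−d)] / 366 = $3,581.15
Solving gives d = 126, so the new rate took effect on 6 May 2012.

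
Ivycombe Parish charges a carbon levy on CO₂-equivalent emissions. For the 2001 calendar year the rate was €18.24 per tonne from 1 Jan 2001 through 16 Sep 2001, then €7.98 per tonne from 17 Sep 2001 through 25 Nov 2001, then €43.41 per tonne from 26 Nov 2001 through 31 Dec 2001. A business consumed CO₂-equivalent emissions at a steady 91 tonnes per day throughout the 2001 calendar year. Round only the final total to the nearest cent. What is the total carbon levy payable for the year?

€622,942.32

1 Jan – 16 Sep 2001: 259 days × 91 tonnes/day = 23,569 tonnes at €18.24/tonne → €429,898.56
17 Sep – 25 Nov 2001: 70 days × 91 tonnes/day = 6,370 tonnes at €7.98/tonne → €50,832.60
26 Nov – 31 Dec 2001: 36 days × 91 tonnes/day = 3,276 tonnes at €43.41/tonne → €142,211.16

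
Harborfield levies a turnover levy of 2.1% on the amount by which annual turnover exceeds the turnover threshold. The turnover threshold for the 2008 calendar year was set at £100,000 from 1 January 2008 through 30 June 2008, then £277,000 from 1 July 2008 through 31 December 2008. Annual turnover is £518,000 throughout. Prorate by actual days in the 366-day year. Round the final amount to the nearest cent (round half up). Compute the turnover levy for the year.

1 January – 30 June 2008: 182 days, exemption £100,000 → (£518,000 − £100,000) × 2.1% × 182/366 = £4,365.0164
1 July – 31 December 2008: 184 days, exemption £277,000 → (£518,000 − £277,000) × 2.1% × 184/366 = £2,544.3279
Total = £6,909.3443

£6,909.34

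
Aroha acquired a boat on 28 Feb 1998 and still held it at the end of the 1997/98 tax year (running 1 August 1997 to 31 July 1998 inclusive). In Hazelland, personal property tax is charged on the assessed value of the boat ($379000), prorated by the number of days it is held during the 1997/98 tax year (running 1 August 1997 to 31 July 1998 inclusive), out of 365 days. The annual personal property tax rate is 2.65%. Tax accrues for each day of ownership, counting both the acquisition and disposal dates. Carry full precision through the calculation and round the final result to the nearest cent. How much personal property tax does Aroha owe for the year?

$4237.53

Days held (28 Feb – 31 Jul 1998): 154 out of 365
Tax = $379000 × 2.65% × 154/365 = $4237.5315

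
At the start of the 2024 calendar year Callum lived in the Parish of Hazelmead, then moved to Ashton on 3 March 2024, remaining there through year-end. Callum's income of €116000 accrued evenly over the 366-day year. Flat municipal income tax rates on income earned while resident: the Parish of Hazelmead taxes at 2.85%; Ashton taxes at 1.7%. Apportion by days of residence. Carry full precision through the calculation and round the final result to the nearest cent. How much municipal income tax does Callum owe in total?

€2197.98

The Parish of Hazelmead, 1 January – 2 March 2024: 62 days → €116000 × 2.85% × 62/366 = €560.0328
Ashton, 3 March – 31 December 2024: 304 days → €116000 × 1.7% × 304/366 = €1637.9454
Total = €2197.9781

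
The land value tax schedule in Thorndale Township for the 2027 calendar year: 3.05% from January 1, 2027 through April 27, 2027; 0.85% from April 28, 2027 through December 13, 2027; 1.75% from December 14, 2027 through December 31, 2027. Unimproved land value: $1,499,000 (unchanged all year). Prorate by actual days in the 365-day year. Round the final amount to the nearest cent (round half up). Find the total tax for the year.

January 1 – April 27, 2027: 117 days at 3.05% → $1,499,000 × 3.05% × 117/365 = $14,655.2918
April 28 – December 13, 2027: 230 days at 0.85% → $1,499,000 × 0.85% × 230/365 = $8,028.8904
December 14 – December 31, 2027: 18 days at 1.75% → $1,499,000 × 1.75% × 18/365 = $1,293.6575
Total = $23,977.8397

$23,977.84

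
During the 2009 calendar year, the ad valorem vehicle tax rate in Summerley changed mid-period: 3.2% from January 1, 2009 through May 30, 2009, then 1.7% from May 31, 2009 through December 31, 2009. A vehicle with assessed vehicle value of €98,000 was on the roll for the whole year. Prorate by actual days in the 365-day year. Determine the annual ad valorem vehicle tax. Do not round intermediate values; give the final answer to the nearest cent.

€2,270.11

January 1 – May 30, 2009: 150 days at 3.2% → €98,000 × 3.2% × 150/365 = €1,288.7671
May 31 – December 31, 2009: 215 days at 1.7% → €98,000 × 1.7% × 215/365 = €981.3425
Total = €2,270.1096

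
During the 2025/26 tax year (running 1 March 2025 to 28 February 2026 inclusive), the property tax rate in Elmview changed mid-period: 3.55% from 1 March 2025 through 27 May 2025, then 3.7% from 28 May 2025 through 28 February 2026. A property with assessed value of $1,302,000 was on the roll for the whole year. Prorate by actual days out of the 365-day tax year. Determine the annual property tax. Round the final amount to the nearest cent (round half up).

1 March – 27 May 2025: 88 days at 3.55% → $1,302,000 × 3.55% × 88/365 = $11,143.6932
28 May 2025 – 28 February 2026: 277 days at 3.7% → $1,302,000 × 3.7% × 277/365 = $36,559.4466
Total = $47,703.1397

$47,703.14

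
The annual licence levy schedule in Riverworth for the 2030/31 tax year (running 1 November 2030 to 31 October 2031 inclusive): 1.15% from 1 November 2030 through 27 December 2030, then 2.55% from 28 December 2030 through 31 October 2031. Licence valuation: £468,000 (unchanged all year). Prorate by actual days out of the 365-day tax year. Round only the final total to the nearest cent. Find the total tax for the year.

1 November – 27 December 2030: 57 days at 1.15% → £468,000 × 1.15% × 57/365 = £840.4767
28 December 2030 – 31 October 2031: 308 days at 2.55% → £468,000 × 2.55% × 308/365 = £10,070.3342
Total = £10,910.8110

£10,910.81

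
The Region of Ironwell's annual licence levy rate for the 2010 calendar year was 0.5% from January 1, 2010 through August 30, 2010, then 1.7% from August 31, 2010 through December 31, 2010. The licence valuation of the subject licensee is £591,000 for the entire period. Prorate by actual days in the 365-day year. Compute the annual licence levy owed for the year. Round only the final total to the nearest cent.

£5,344.91

January 1 – August 30, 2010: 242 days at 0.5% → £591,000 × 0.5% × 242/365 = £1,959.2055
August 31 – December 31, 2010: 123 days at 1.7% → £591,000 × 1.7% × 123/365 = £3,385.7014
Total = £5,344.9068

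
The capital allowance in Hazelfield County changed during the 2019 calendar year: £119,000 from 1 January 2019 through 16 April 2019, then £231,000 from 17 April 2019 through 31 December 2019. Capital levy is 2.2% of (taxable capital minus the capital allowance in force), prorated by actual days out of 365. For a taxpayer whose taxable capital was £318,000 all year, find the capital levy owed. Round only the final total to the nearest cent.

1 January – 16 April 2019: 106 days, exemption £119,000 → (£318,000 − £119,000) × 2.2% × 106/365 = £1,271.4192
17 April – 31 December 2019: 259 days, exemption £231,000 → (£318,000 − £231,000) × 2.2% × 259/365 = £1,358.1534
Total = £2,629.5726

£2,629.57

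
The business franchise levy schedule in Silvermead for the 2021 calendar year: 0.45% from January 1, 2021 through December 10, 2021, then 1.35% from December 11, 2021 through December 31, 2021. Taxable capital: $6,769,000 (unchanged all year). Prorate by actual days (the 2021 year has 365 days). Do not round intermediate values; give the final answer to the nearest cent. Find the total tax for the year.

$33,965.54

January 1 – December 10, 2021: 344 days at 0.45% → $6,769,000 × 0.45% × 344/365 = $28,707.9781
December 11 – December 31, 2021: 21 days at 1.35% → $6,769,000 × 1.35% × 21/365 = $5,257.5658
Total = $33,965.5438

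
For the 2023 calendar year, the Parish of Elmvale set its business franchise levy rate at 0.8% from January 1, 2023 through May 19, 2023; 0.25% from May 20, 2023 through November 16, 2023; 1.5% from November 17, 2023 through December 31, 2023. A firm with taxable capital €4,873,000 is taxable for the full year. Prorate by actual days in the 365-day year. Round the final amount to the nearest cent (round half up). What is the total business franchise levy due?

January 1 – May 19, 2023: 139 days at 0.8% → €4,873,000 × 0.8% × 139/365 = €14,845.9616
May 20 – November 16, 2023: 181 days at 0.25% → €4,873,000 × 0.25% × 181/365 = €6,041.1849
November 17 – December 31, 2023: 45 days at 1.5% → €4,873,000 × 1.5% × 45/365 = €9,011.7123
Total = €29,898.8589

€29,898.86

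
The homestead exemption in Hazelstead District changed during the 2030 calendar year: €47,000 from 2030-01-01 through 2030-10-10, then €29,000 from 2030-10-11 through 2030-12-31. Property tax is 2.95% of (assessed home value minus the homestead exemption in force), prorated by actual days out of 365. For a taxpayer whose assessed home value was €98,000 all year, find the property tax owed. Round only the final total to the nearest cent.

€1,623.79

2030-01-01 to 2030-10-10: 283 days, exemption €47,000 → (€98,000 − €47,000) × 2.95% × 283/365 = €1,166.5027
2030-10-11 to 2030-12-31: 82 days, exemption €29,000 → (€98,000 − €29,000) × 2.95% × 82/365 = €457.2904
Total = €1,623.7932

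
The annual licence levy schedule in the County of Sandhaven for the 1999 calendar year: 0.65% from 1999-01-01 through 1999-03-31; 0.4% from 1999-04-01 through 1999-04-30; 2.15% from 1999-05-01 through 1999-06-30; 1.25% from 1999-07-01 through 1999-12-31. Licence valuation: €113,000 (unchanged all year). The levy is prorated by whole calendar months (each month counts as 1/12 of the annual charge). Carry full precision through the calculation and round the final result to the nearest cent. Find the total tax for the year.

1999-01-01 to 1999-03-31: 3 months at 0.65% → €113,000 × 0.65% × 3/12 = €183.6250
1999-04-01 to 1999-04-30: 1 month at 0.4% → €113,000 × 0.4% × 1/12 = €37.6667
1999-05-01 to 1999-06-30: 2 months at 2.15% → €113,000 × 2.15% × 2/12 = €404.9167
1999-07-01 to 1999-12-31: 6 months at 1.25% → €113,000 × 1.25% × 6/12 = €706.2500
Total = €1,332.4583

€1,332.46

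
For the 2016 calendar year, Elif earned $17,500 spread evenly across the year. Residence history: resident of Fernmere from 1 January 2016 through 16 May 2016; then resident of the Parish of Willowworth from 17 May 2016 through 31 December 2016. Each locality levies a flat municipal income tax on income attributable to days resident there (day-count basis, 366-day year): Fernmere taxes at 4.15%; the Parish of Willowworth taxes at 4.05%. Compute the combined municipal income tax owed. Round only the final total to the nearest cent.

Fernmere, 1 January – 16 May 2016: 137 days → $17,500 × 4.15% × 137/366 = $271.8477
The Parish of Willowworth, 17 May – 31 December 2016: 229 days → $17,500 × 4.05% × 229/366 = $443.4529
Total = $715.3005

$715.30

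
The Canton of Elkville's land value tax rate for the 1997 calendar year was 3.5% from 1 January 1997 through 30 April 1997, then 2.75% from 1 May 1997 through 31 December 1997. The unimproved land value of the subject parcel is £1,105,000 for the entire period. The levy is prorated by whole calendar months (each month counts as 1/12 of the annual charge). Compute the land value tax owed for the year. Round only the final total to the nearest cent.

1 January – 30 April 1997: 4 months at 3.5% → £1,105,000 × 3.5% × 4/12 = £12,891.6667
1 May – 31 December 1997: 8 months at 2.75% → £1,105,000 × 2.75% × 8/12 = £20,258.3333
Total = £33,150.0000

£33,150.00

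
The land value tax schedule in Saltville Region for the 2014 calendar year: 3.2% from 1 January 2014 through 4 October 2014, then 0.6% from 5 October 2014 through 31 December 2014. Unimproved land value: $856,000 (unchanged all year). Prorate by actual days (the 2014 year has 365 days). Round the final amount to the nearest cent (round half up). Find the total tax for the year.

$22,026.17

1 January – 4 October 2014: 277 days at 3.2% → $856,000 × 3.2% × 277/365 = $20,787.9014
5 October – 31 December 2014: 88 days at 0.6% → $856,000 × 0.6% × 88/365 = $1,238.2685
Total = $22,026.1699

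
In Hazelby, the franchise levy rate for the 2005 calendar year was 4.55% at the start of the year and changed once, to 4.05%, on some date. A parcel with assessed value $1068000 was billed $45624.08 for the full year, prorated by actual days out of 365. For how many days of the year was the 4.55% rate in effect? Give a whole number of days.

162 days

Let d = days at the first rate; then 365 − d days at the second rate.
$1068000 × [4.55%·d + 4.05%·(365−d)] / 365 = $45624.08
Solving gives d = 162, so the new rate took effect on June 12, 2005.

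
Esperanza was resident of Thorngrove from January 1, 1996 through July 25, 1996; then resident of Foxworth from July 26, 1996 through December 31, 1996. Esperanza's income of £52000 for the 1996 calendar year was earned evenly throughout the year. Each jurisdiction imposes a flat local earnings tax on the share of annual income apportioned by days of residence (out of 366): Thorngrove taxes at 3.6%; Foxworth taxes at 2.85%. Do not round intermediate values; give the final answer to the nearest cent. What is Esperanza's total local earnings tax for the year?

Thorngrove, January 1 – July 25, 1996: 207 days → £52000 × 3.6% × 207/366 = £1058.7541
Foxworth, July 26 – December 31, 1996: 159 days → £52000 × 2.85% × 159/366 = £643.8197
Total = £1702.5738

£1702.57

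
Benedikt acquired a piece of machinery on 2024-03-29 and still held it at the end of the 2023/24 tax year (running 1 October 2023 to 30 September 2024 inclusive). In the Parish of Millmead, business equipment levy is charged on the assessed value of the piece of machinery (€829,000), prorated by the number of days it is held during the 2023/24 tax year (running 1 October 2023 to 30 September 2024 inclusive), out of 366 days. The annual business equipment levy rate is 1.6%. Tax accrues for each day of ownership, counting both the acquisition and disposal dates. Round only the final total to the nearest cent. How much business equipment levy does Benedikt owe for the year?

€6,740.72

Days held (2024-03-29 to 2024-09-30): 186 out of 366
Tax = €829,000 × 1.6% × 186/366 = €6,740.7213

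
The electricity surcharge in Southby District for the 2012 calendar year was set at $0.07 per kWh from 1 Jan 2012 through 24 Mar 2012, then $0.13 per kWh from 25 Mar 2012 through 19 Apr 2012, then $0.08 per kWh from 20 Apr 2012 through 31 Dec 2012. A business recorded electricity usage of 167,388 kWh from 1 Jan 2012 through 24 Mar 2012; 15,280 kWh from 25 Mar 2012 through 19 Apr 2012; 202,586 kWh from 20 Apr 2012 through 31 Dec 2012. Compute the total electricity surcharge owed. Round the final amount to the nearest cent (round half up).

$29,910.44

1 Jan – 24 Mar 2012: 167,388 kWh at $0.07/kWh → $11,717.16
25 Mar – 19 Apr 2012: 15,280 kWh at $0.13/kWh → $1,986.40
20 Apr – 31 Dec 2012: 202,586 kWh at $0.08/kWh → $16,206.88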